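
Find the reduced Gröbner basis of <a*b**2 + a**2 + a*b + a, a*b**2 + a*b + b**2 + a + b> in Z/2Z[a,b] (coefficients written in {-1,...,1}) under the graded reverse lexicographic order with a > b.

f_1 = a*b**2 + a**2 + a*b + a, LT = a*b**2.
f_2 = a*b**2 + a*b + b**2 + a + b, LT = a*b**2.

S(f_1,f_2): lcm = a*b**2. S = a**2 + b**2 + b.
  reduce S modulo (f_1, f_2):
  remainder a**2 + b**2 + b ≠ 0; add g_3 = a**2 + b**2 + b to the basis.

S(f_1,g_3): lcm = a**2*b**2. S = b**4 + a**3 + a**2*b + b**3 + a**2.
  reduce S modulo (f_1, f_2, g_3):
  remainder b**4 + b**2 + a ≠ 0; add g_4 = b**4 + b**2 + a to the basis.

The other S-polynomials (S(f_2,g_3), S(f_1,g_4), S(f_2,g_4), S(g_3,g_4)) all reduce to 0 modulo the current basis, so we have a Gröbner basis.
Inter-reduce: drop elements whose leading term is divisible by another's, tail-reduce, and make monic.

G = {b**4 + b**2 + a, a*b**2 + a*b + b**2 + a + b, a**2 + b**2 + b}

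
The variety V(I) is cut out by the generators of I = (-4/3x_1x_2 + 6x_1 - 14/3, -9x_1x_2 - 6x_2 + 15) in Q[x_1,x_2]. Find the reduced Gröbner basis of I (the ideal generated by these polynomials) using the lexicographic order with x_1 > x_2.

G = {x_1 + 4/27x_2 - 31/27, x_2^2 - 49/4x_2 + 45/4}

f_1 = -4/3x_1x_2 + 6x_1 - 14/3, LT = x_1x_2.
f_2 = -9x_1x_2 - 6x_2 + 15, LT = x_1x_2.

S(f_1,f_2): lcm = x_1x_2. S = -9/2x_1 - 2/3x_2 + 31/6.
  leading term x_1: no divisor's leading term divides it; move -9/2x_1 to the remainder.
  leading term x_2: no divisor's leading term divides it; move -2/3x_2 to the remainder.
  leading term 1: no divisor's leading term divides it; move 31/6 to the remainder.
  remainder -9/2x_1 - 2/3x_2 + 31/6 ≠ 0; add g_3 = -9/2x_1 - 2/3x_2 + 31/6 to the basis.

S(f_1,g_3): lcm = x_1x_2. S = -9/2x_1 - 4/27x_2^2 + 31/27x_2 + 7/2.
  leading term x_1: subtract (1)·g_3 from -9/2x_1 - 4/27x_2^2 + 31/27x_2 + 7/2 → -4/27x_2^2 + 49/27x_2 - 5/3
  leading term x_2^2: no divisor's leading term divides it; move -4/27x_2^2 to the remainder.
  leading term x_2: no divisor's leading term divides it; move 49/27x_2 to the remainder.
  leading term 1: no divisor's leading term divides it; move -5/3 to the remainder.
  remainder -4/27x_2^2 + 49/27x_2 - 5/3 ≠ 0; add g_4 = -4/27x_2^2 + 49/27x_2 - 5/3 to the basis.

S(f_2,g_3): lcm = x_1x_2. S = -4/27x_2^2 + 49/27x_2 - 5/3.
  leading term x_2^2: subtract (1)·g_4 from -4/27x_2^2 + 49/27x_2 - 5/3 → 0
  remainder 0.

S(f_1,g_4): lcm = x_1x_2^2. S = 31/4x_1x_2 - 45/4x_1 + 7/2x_2.
  leading term x_1x_2: subtract (-93/16)·f_1 from 31/4x_1x_2 - 45/4x_1 + 7/2x_2 → 189/8x_1 + 7/2x_2 - 217/8
  leading term x_1: subtract (-21/4)·g_3 from 189/8x_1 + 7/2x_2 - 217/8 → 0
  remainder 0.

S(f_2,g_4): lcm = x_1x_2^2. S = 49/4x_1x_2 - 45/4x_1 + 2/3x_2^2 - 5/3x_2.
  leading term x_1x_2: subtract (-147/16)·f_1 from 49/4x_1x_2 - 45/4x_1 + 2/3x_2^2 - 5/3x_2 → 351/8x_1 + 2/3x_2^2 - 5/3x_2 - 343/8
  leading term x_1: subtract (-39/4)·g_3 from 351/8x_1 + 2/3x_2^2 - 5/3x_2 - 343/8 → 2/3x_2^2 - 49/6x_2 + 15/2
  leading term x_2^2: subtract (-9/2)·g_4 from 2/3x_2^2 - 49/6x_2 + 15/2 → 0
  remainder 0.

S(g_3,g_4): leading monomials are coprime, so the S-polynomial reduces to 0 (Buchberger's first criterion).
Every S-polynomial of the final basis reduces to 0, so we have a Gröbner basis.
Inter-reduce: drop elements whose leading term is divisible by another's, tail-reduce, and make monic.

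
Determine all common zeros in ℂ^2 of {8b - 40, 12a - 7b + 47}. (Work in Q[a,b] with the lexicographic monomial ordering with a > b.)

{(-1, 5)}

Compute a lex Gröbner basis by Buchberger's algorithm.
f_1 = 8b - 40, LT = b.
f_2 = 12a - 7b + 47, LT = a.

The S-polynomials (S(f_1,f_2)) all reduce to 0 modulo the current basis, so we have a Gröbner basis.
Inter-reduce: drop elements whose leading term is divisible by another's, tail-reduce, and make monic.
Reduced Gröbner basis: {a + 1, b - 5}.

Since the basis is lex-ordered, b - 5 is univariate in b. Its roots are {5}. Back-substituting each root into the other basis elements fixes the other coordinates.
  b = 5: the earlier basis element becomes a + 1 = 0, giving a = -1 — point (-1, 5).
Substituting each solution back into the original system confirms all equations vanish.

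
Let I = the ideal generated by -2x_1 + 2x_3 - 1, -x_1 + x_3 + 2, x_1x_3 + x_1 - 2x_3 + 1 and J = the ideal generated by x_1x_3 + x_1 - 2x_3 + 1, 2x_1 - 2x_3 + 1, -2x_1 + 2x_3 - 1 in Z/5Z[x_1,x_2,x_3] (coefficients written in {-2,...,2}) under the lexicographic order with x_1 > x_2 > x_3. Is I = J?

Yes, the ideals are equal.

For a fixed monomial order, each ideal has a unique reduced Gröbner basis; comparing bases decides equality.
Buchberger on the first generating set:
f_1 = -2x_1 + 2x_3 - 1, LT = x_1.
f_2 = -x_1 + x_3 + 2, LT = x_1.
f_3 = x_1x_3 + x_1 - 2x_3 + 1, LT = x_1x_3.

S(f_1,f_3): lcm = x_1x_3. S = -x_1 - x_3^2 - 1.
  leading term x_1: subtract (-2)·f_1 from -x_1 - x_3^2 - 1 → -x_3^2 - x_3 + 2
  leading term x_3^2: no divisor's leading term divides it; move -x_3^2 to the remainder.
  leading term x_3: no divisor's leading term divides it; move -x_3 to the remainder.
  leading term 1: no divisor's leading term divides it; move 2 to the remainder.
  remainder -x_3^2 - x_3 + 2 ≠ 0; add g_4 = -x_3^2 - x_3 + 2 to the basis.

The other S-polynomials (S(f_1,f_2), S(f_2,f_3), S(f_1,g_4), S(f_2,g_4), S(f_3,g_4)) all reduce to 0 modulo the current basis, so we have a Gröbner basis.
Inter-reduce: drop elements whose leading term is divisible by another's, tail-reduce, and make monic.
Reduced Gröbner basis: {x_1 - x_3 - 2, x_3^2 + x_3 - 2}.

Buchberger on the second generating set:
h_1 = x_1x_3 + x_1 - 2x_3 + 1, LT = x_1x_3.
h_2 = 2x_1 - 2x_3 + 1, LT = x_1.
h_3 = -2x_1 + 2x_3 - 1, LT = x_1.

S(h_1,h_2): lcm = x_1x_3. S = x_1 + x_3^2 + 1.
  leading term x_1: subtract (-2)·h_2 from x_1 + x_3^2 + 1 → x_3^2 + x_3 - 2
  leading term x_3^2: no divisor's leading term divides it; move x_3^2 to the remainder.
  leading term x_3: no divisor's leading term divides it; move x_3 to the remainder.
  leading term 1: no divisor's leading term divides it; move -2 to the remainder.
  remainder x_3^2 + x_3 - 2 ≠ 0; add k_4 = x_3^2 + x_3 - 2 to the basis.

The other S-polynomials (S(h_1,h_3), S(h_2,h_3), S(h_1,k_4), S(h_2,k_4), S(h_3,k_4)) all reduce to 0 modulo the current basis, so we have a Gröbner basis.
Inter-reduce: drop elements whose leading term is divisible by another's, tail-reduce, and make monic.
Reduced Gröbner basis: {x_1 - x_3 - 2, x_3^2 + x_3 - 2}.

Same reduced basis, so the two generating sets span the same ideal.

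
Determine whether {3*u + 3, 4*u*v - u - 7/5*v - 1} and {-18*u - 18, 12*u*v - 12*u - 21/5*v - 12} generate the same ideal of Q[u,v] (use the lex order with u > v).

Equality of ideals is decidable: compute both reduced Gröbner bases (unique for the ordering) and check whether they agree.
Buchberger on the first generating set:
f_1 = 3*u + 3, LT = u.
f_2 = 4*u*v - u - 7/5*v - 1, LT = u*v.

S(f_1,f_2): lcm = u*v. S = 1/4*u + 27/20*v + 1/4.
  leading term u: subtract (1/12)·f_1 from 1/4*u + 27/20*v + 1/4 → 27/20*v
  leading term v: no divisor's leading term divides it; move 27/20*v to the remainder.
  remainder 27/20*v ≠ 0; add g_3 = 27/20*v to the basis.

The other S-polynomials (S(f_1,g_3), S(f_2,g_3)) all reduce to 0 modulo the current basis, so we have a Gröbner basis.
Inter-reduce: drop elements whose leading term is divisible by another's, tail-reduce, and make monic.
Reduced Gröbner basis: {u + 1, v}.

Buchberger on the second generating set:
h_1 = -18*u - 18, LT = u.
h_2 = 12*u*v - 12*u - 21/5*v - 12, LT = u*v.

S(h_1,h_2): lcm = u*v. S = u + 27/20*v + 1.
  leading term u: subtract (-1/18)·h_1 from u + 27/20*v + 1 → 27/20*v
  leading term v: no divisor's leading term divides it; move 27/20*v to the remainder.
  remainder 27/20*v ≠ 0; add k_3 = 27/20*v to the basis.

The other S-polynomials (S(h_1,k_3), S(h_2,k_3)) all reduce to 0 modulo the current basis, so we have a Gröbner basis.
Inter-reduce: drop elements whose leading term is divisible by another's, tail-reduce, and make monic.
Reduced Gröbner basis: {u + 1, v}.

The two bases agree; hence the ideals are identical.

Yes, the ideals are equal.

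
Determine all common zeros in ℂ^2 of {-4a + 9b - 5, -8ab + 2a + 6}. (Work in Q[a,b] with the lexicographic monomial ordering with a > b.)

{(-27/16, -7/36), (1, 1)}

Compute a lex Gröbner basis by Buchberger's algorithm.
f_1 = -4a + 9b - 5, LT = a.
f_2 = -8ab + 2a + 6, LT = ab.

S(f_1,f_2): lcm = ab. S = 1/4a - 9/4b^2 + 5/4b + 3/4.
  leading term a: subtract (-1/16)·f_1 from 1/4a - 9/4b^2 + 5/4b + 3/4 → -9/4b^2 + 29/16b + 7/16
  leading term b^2: no divisor's leading term divides it; move -9/4b^2 to the remainder.
  leading term b: no divisor's leading term divides it; move 29/16b to the remainder.
  leading term 1: no divisor's leading term divides it; move 7/16 to the remainder.
  remainder -9/4b^2 + 29/16b + 7/16 ≠ 0; add h_3 = -9/4b^2 + 29/16b + 7/16 to the basis.

S(f_1,h_3): leading monomials are coprime, so the S-polynomial reduces to 0 (Buchberger's first criterion).
S(f_2,h_3): lcm = ab^2. S = 5/9ab + 7/36a - 3/4b.
  leading term ab: subtract (-5/36b)·f_1 from 5/9ab + 7/36a - 3/4b → 7/36a + 5/4b^2 - 13/9b
  leading term a: subtract (-7/144)·f_1 from 7/36a + 5/4b^2 - 13/9b → 5/4b^2 - 145/144b - 35/144
  leading term b^2: subtract (-5/9)·h_3 from 5/4b^2 - 145/144b - 35/144 → 0
  remainder 0.

Every S-polynomial of the final basis reduces to 0, so we have a Gröbner basis.
Inter-reduce: drop elements whose leading term is divisible by another's, tail-reduce, and make monic.
Reduced Gröbner basis: {a - 9/4b + 5/4, b^2 - 29/36b - 7/36}.

Since the basis is lex-ordered, b^2 - 29/36b - 7/36 is univariate in b. Its roots are {-7/36, 1}. Back-substituting each root into the other basis elements fixes the other coordinates.
  b = -7/36: the earlier basis element becomes a + 27/16 = 0, giving a = -27/16 — point (-27/16, -7/36).
  b = 1: the earlier basis element becomes a - 1 = 0, giving a = 1 — point (1, 1).
Each listed point satisfies every original equation (direct substitution).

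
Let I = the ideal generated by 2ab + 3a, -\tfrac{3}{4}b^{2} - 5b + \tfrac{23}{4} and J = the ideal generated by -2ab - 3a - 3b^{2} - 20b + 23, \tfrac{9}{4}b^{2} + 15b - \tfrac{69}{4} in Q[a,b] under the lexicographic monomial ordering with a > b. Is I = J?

Equality of ideals is decidable: compute both reduced Gröbner bases (unique for the ordering) and check whether they agree.
Buchberger on the first generating set:
f_1 = 2ab + 3a, LT = ab.
f_2 = -\tfrac{3}{4}b^{2} - 5b + \tfrac{23}{4}, LT = b^{2}.

S(f_1,f_2): lcm = ab^{2}. S = -\tfrac{31}{6}ab + \tfrac{23}{3}a.
  leading term ab: subtract (-\tfrac{31}{12})·f_1 from -\tfrac{31}{6}ab + \tfrac{23}{3}a → \tfrac{185}{12}a
  leading term a: no divisor's leading term divides it; move \tfrac{185}{12}a to the remainder.
  remainder \tfrac{185}{12}a ≠ 0; add g_3 = \tfrac{185}{12}a to the basis.

The other S-polynomials (S(f_1,g_3), S(f_2,g_3)) all reduce to 0 modulo the current basis, so we have a Gröbner basis.
Inter-reduce: drop elements whose leading term is divisible by another's, tail-reduce, and make monic.
Reduced Gröbner basis: {a, b^{2} + \tfrac{20}{3}b - \tfrac{23}{3}}.

Buchberger on the second generating set:
h_1 = -2ab - 3a - 3b^{2} - 20b + 23, LT = ab.
h_2 = \tfrac{9}{4}b^{2} + 15b - \tfrac{69}{4}, LT = b^{2}.

S(h_1,h_2): lcm = ab^{2}. S = -\tfrac{31}{6}ab + \tfrac{23}{3}a + \tfrac{3}{2}b^{3} + 10b^{2} - \tfrac{23}{2}b.
  leading term ab: subtract (\tfrac{31}{12})·h_1 from -\tfrac{31}{6}ab + \tfrac{23}{3}a + \tfrac{3}{2}b^{3} + 10b^{2} - \tfrac{23}{2}b → \tfrac{185}{12}a + \tfrac{3}{2}b^{3} + \tfrac{71}{4}b^{2} + \tfrac{241}{6}b - \tfrac{713}{12}
  leading term a: no divisor's leading term divides it; move \tfrac{185}{12}a to the remainder.
  leading term b^{3}: subtract (\tfrac{2}{3}b)·h_2 from \tfrac{3}{2}b^{3} + \tfrac{71}{4}b^{2} + \tfrac{241}{6}b - \tfrac{713}{12} → \tfrac{31}{4}b^{2} + \tfrac{155}{3}b - \tfrac{713}{12}
  leading term b^{2}: subtract (\tfrac{31}{9})·h_2 from \tfrac{31}{4}b^{2} + \tfrac{155}{3}b - \tfrac{713}{12} → 0
  remainder \tfrac{185}{12}a ≠ 0; add k_3 = \tfrac{185}{12}a to the basis.

The other S-polynomials (S(h_1,k_3), S(h_2,k_3)) all reduce to 0 modulo the current basis, so we have a Gröbner basis.
Inter-reduce: drop elements whose leading term is divisible by another's, tail-reduce, and make monic.
Reduced Gröbner basis: {a, b^{2} + \tfrac{20}{3}b - \tfrac{23}{3}}.

Same reduced basis, so the two generating sets span the same ideal.

Yes, the ideals are equal.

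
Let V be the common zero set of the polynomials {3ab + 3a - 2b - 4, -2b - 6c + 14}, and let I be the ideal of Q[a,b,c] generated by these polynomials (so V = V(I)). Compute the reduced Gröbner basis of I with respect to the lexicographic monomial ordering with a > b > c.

G = {ac - 8/3a - 2/3c + 2, b + 3c - 7}

This is the nonlinear analogue of row-reducing a linear system.

f_1 = 3ab + 3a - 2b - 4, LT = ab.
f_2 = -2b - 6c + 14, LT = b.

S(f_1,f_2): lcm = ab. S = -3ac + 8a - 2/3b - 4/3.
  leading term ac: no divisor's leading term divides it; move -3ac to the remainder.
  leading term a: no divisor's leading term divides it; move 8a to the remainder.
  leading term b: subtract (1/3)·f_2 from -2/3b - 4/3 → 2c - 6
  leading term c: no divisor's leading term divides it; move 2c to the remainder.
  leading term 1: no divisor's leading term divides it; move -6 to the remainder.
  remainder -3ac + 8a + 2c - 6 ≠ 0; add g_3 = -3ac + 8a + 2c - 6 to the basis.

The other S-polynomials (S(f_1,g_3), S(f_2,g_3)) all reduce to 0 modulo the current basis, so we have a Gröbner basis.
Inter-reduce: drop elements whose leading term is divisible by another's, tail-reduce, and make monic.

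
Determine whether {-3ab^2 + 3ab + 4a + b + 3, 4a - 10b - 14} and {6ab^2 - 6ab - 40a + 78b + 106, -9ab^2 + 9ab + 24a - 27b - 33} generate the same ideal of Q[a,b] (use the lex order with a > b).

Yes, the ideals are equal.

Two ideals are equal iff their reduced Gröbner bases coincide (the reduced basis is unique for a fixed ordering).
Buchberger on the first generating set:
f_1 = -3ab^2 + 3ab + 4a + b + 3, LT = ab^2.
f_2 = 4a - 10b - 14, LT = a.

S(f_1,f_2): lcm = ab^2. S = -ab - 4/3a + 5/2b^3 + 7/2b^2 - 1/3b - 1.
  reduce S modulo (f_1, f_2):
  remainder 5/2b^3 + b^2 - 43/6b - 17/3 ≠ 0; add g_3 = 5/2b^3 + b^2 - 43/6b - 17/3 to the basis.

The other S-polynomials (S(f_1,g_3), S(f_2,g_3)) all reduce to 0 modulo the current basis, so we have a Gröbner basis.
Inter-reduce: drop elements whose leading term is divisible by another's, tail-reduce, and make monic.
Reduced Gröbner basis: {a - 5/2b - 7/2, b^3 + 2/5b^2 - 43/15b - 34/15}.

Buchberger on the second generating set:
h_1 = 6ab^2 - 6ab - 40a + 78b + 106, LT = ab^2.
h_2 = -9ab^2 + 9ab + 24a - 27b - 33, LT = ab^2.

S(h_1,h_2): lcm = ab^2. S = -4a + 10b + 14.
  reduce S modulo (h_1, h_2):
  remainder -4a + 10b + 14 ≠ 0; add k_3 = -4a + 10b + 14 to the basis.

S(h_1,k_3): lcm = ab^2. S = -ab - 20/3a + 5/2b^3 + 7/2b^2 + 13b + 53/3.
  reduce S modulo (h_1, h_2, k_3):
  remainder 5/2b^3 + b^2 - 43/6b - 17/3 ≠ 0; add k_4 = 5/2b^3 + b^2 - 43/6b - 17/3 to the basis.

The other S-polynomials (S(h_2,k_3), S(h_1,k_4), S(h_2,k_4), S(k_3,k_4)) all reduce to 0 modulo the current basis, so we have a Gröbner basis.
Inter-reduce: drop elements whose leading term is divisible by another's, tail-reduce, and make monic.
Reduced Gröbner basis: {a - 5/2b - 7/2, b^3 + 2/5b^2 - 43/15b - 34/15}.

Same reduced basis, so the two generating sets span the same ideal.
The choice of monomial ordering does not affect the verdict — as long as both bases are computed under the same ordering, their equality decides ideal equality.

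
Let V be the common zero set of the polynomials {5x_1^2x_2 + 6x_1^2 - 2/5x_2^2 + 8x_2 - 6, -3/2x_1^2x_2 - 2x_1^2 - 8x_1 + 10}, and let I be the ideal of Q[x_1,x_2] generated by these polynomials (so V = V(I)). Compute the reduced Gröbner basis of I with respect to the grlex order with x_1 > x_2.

G = {x_2^3 + 200/3x_1x_2 - 56/3x_2^2 + 80x_1 - 95x_2 - 80, x_1^2 + 3/5x_2^2 + 40x_1 - 12x_2 - 41}

f_1 = 5x_1^2x_2 + 6x_1^2 - 2/5x_2^2 + 8x_2 - 6, LT = x_1^2x_2.
f_2 = -3/2x_1^2x_2 - 2x_1^2 - 8x_1 + 10, LT = x_1^2x_2.

S(f_1,f_2): lcm = x_1^2x_2. S = -2/15x_1^2 - 2/25x_2^2 - 16/3x_1 + 8/5x_2 + 82/15.
  leading term x_1^2: no divisor's leading term divides it; move -2/15x_1^2 to the remainder.
  leading term x_2^2: no divisor's leading term divides it; move -2/25x_2^2 to the remainder.
  leading term x_1: no divisor's leading term divides it; move -16/3x_1 to the remainder.
  leading term x_2: no divisor's leading term divides it; move 8/5x_2 to the remainder.
  leading term 1: no divisor's leading term divides it; move 82/15 to the remainder.
  remainder -2/15x_1^2 - 2/25x_2^2 - 16/3x_1 + 8/5x_2 + 82/15 ≠ 0; add g_3 = -2/15x_1^2 - 2/25x_2^2 - 16/3x_1 + 8/5x_2 + 82/15 to the basis.

S(f_1,g_3): lcm = x_1^2x_2. S = -3/5x_2^3 + 6/5x_1^2 - 40x_1x_2 + 298/25x_2^2 + 213/5x_2 - 6/5.
  leading term x_2^3: no divisor's leading term divides it; move -3/5x_2^3 to the remainder.
  leading term x_1^2: subtract (-9)·g_3 from 6/5x_1^2 - 40x_1x_2 + 298/25x_2^2 + 213/5x_2 - 6/5 → -40x_1x_2 + 56/5x_2^2 - 48x_1 + 57x_2 + 48
  leading term x_1x_2: no divisor's leading term divides it; move -40x_1x_2 to the remainder.
  leading term x_2^2: no divisor's leading term divides it; move 56/5x_2^2 to the remainder.
  leading term x_1: no divisor's leading term divides it; move -48x_1 to the remainder.
  leading term x_2: no divisor's leading term divides it; move 57x_2 to the remainder.
  leading term 1: no divisor's leading term divides it; move 48 to the remainder.
  remainder -3/5x_2^3 - 40x_1x_2 + 56/5x_2^2 - 48x_1 + 57x_2 + 48 ≠ 0; add g_4 = -3/5x_2^3 - 40x_1x_2 + 56/5x_2^2 - 48x_1 + 57x_2 + 48 to the basis.

The other S-polynomials (S(f_2,g_3), S(f_1,g_4), S(f_2,g_4), S(g_3,g_4)) all reduce to 0 modulo the current basis, so we have a Gröbner basis.
Inter-reduce: drop elements whose leading term is divisible by another's, tail-reduce, and make monic.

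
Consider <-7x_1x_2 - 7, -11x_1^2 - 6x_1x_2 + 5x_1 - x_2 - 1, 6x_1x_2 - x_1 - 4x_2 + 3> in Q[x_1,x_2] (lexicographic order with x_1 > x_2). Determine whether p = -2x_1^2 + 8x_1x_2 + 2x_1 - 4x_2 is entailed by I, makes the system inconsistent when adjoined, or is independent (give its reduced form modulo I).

Adjoining -2x_1^2 + 8x_1x_2 + 2x_1 - 4x_2 makes the ideal the whole ring: the system is inconsistent.

First compute the reduced Gröbner basis of I by Buchberger's algorithm.
f_1 = -7x_1x_2 - 7, LT = x_1x_2.
f_2 = -11x_1^2 - 6x_1x_2 + 5x_1 - x_2 - 1, LT = x_1^2.
f_3 = 6x_1x_2 - x_1 - 4x_2 + 3, LT = x_1x_2.

S(f_1,f_2): lcm = x_1^2x_2. S = -6/11x_1x_2^2 + 5/11x_1x_2 + x_1 - 1/11x_2^2 - 1/11x_2.
  leading term x_1x_2^2: subtract (6/77x_2)·f_1 from -6/11x_1x_2^2 + 5/11x_1x_2 + x_1 - 1/11x_2^2 - 1/11x_2 → 5/11x_1x_2 + x_1 - 1/11x_2^2 + 5/11x_2
  leading term x_1x_2: subtract (-5/77)·f_1 from 5/11x_1x_2 + x_1 - 1/11x_2^2 + 5/11x_2 → x_1 - 1/11x_2^2 + 5/11x_2 - 5/11
  leading term x_1: no divisor's leading term divides it; move x_1 to the remainder.
  leading term x_2^2: no divisor's leading term divides it; move -1/11x_2^2 to the remainder.
  leading term x_2: no divisor's leading term divides it; move 5/11x_2 to the remainder.
  leading term 1: no divisor's leading term divides it; move -5/11 to the remainder.
  remainder x_1 - 1/11x_2^2 + 5/11x_2 - 5/11 ≠ 0; add h_4 = x_1 - 1/11x_2^2 + 5/11x_2 - 5/11 to the basis.

S(f_1,f_3): lcm = x_1x_2. S = 1/6x_1 + 2/3x_2 + 1/2.
  leading term x_1: subtract (1/6)·h_4 from 1/6x_1 + 2/3x_2 + 1/2 → 1/66x_2^2 + 13/22x_2 + 19/33
  leading term x_2^2: no divisor's leading term divides it; move 1/66x_2^2 to the remainder.
  leading term x_2: no divisor's leading term divides it; move 13/22x_2 to the remainder.
  leading term 1: no divisor's leading term divides it; move 19/33 to the remainder.
  remainder 1/66x_2^2 + 13/22x_2 + 19/33 ≠ 0; add h_5 = 1/66x_2^2 + 13/22x_2 + 19/33 to the basis.

S(f_2,f_3): lcm = x_1^2x_2. S = 1/6x_1^2 + 6/11x_1x_2^2 + 7/33x_1x_2 - 1/2x_1 + 1/11x_2^2 + 1/11x_2.
  leading term x_1^2: subtract (-1/66)·f_2 from 1/6x_1^2 + 6/11x_1x_2^2 + 7/33x_1x_2 - 1/2x_1 + 1/11x_2^2 + 1/11x_2 → 6/11x_1x_2^2 + 4/33x_1x_2 - 14/33x_1 + 1/11x_2^2 + 5/66x_2 - 1/66
  leading term x_1x_2^2: subtract (-6/77x_2)·f_1 from 6/11x_1x_2^2 + 4/33x_1x_2 - 14/33x_1 + 1/11x_2^2 + 5/66x_2 - 1/66 → 4/33x_1x_2 - 14/33x_1 + 1/11x_2^2 - 31/66x_2 - 1/66
  leading term x_1x_2: subtract (-4/231)·f_1 from 4/33x_1x_2 - 14/33x_1 + 1/11x_2^2 - 31/66x_2 - 1/66 → -14/33x_1 + 1/11x_2^2 - 31/66x_2 - 3/22
  leading term x_1: subtract (-14/33)·h_4 from -14/33x_1 + 1/11x_2^2 - 31/66x_2 - 3/22 → 19/363x_2^2 - 67/242x_2 - 239/726
  leading term x_2^2: subtract (38/11)·h_5 from 19/363x_2^2 - 67/242x_2 - 239/726 → -51/22x_2 - 51/22
  leading term x_2: no divisor's leading term divides it; move -51/22x_2 to the remainder.
  leading term 1: no divisor's leading term divides it; move -51/22 to the remainder.
  remainder -51/22x_2 - 51/22 ≠ 0; add h_6 = -51/22x_2 - 51/22 to the basis.

The other S-polynomials (S(f_1,h_4), S(f_2,h_4), S(f_3,h_4), S(f_1,h_5), S(f_2,h_5), S(f_3,h_5), S(h_4,h_5), S(f_1,h_6), S(f_2,h_6), S(f_3,h_6), S(h_4,h_6), S(h_5,h_6)) all reduce to 0 modulo the current basis, so we have a Gröbner basis.
Inter-reduce: drop elements whose leading term is divisible by another's, tail-reduce, and make monic.
Reduced Gröbner basis: {x_1 - 1, x_2 + 1}.
Label its elements g_1 = x_1 - 1, g_2 = x_2 + 1.

Reduce p = -2x_1^2 + 8x_1x_2 + 2x_1 - 4x_2 modulo G:
  leading term x_1^2: subtract (-2x_1)·g_1 from -2x_1^2 + 8x_1x_2 + 2x_1 - 4x_2 → 8x_1x_2 - 4x_2
  leading term x_1x_2: subtract (8x_2)·g_1 from 8x_1x_2 - 4x_2 → 4x_2
  leading term x_2: subtract (4)·g_2 from 4x_2 → -4
  leading term 1: no divisor's leading term divides it; move -4 to the remainder.
  normal form = -4.
The normal form is nonzero, so p ∉ I. Since p minus its normal form lies in I, I + (p) = I + (r) where r = -4; decide whether this ideal is the whole ring.
Here r = -4 is a nonzero constant, hence a unit: 1 ∈ I + (p), the Gröbner basis of I + (p) is {1}, and the enlarged system has no common solution — adjoining p is inconsistent.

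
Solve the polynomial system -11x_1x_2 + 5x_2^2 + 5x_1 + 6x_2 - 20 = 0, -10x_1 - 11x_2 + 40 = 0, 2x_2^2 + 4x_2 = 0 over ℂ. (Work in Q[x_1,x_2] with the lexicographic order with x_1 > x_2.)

Compute a lex Gröbner basis by Buchberger's algorithm.
f_1 = -11x_1x_2 + 5x_1 + 5x_2^2 + 6x_2 - 20, LT = x_1x_2.
f_2 = -10x_1 - 11x_2 + 40, LT = x_1.
f_3 = 2x_2^2 + 4x_2, LT = x_2^2.

S(f_1,f_2): lcm = x_1x_2. S = -5/11x_1 - 171/110x_2^2 + 38/11x_2 + 20/11.
  reduce S modulo (f_1, f_2, f_3):
  remainder 777/110x_2 ≠ 0; add h_4 = 777/110x_2 to the basis.

The other S-polynomials (S(f_1,f_3), S(f_2,f_3), S(f_1,h_4), S(f_2,h_4), S(f_3,h_4)) all reduce to 0 modulo the current basis, so we have a Gröbner basis.
Inter-reduce: drop elements whose leading term is divisible by another's, tail-reduce, and make monic.
Reduced Gröbner basis: {x_1 - 4, x_2}.

Elimination: the polynomial x_2 lies in the elimination ideal for x_2, so x_2 ∈ {0}. For each such x_2, the remaining basis elements (now univariate) give the rest of the solution.
  x_2 = 0: the earlier basis element becomes x_1 - 4 = 0, giving x_1 = 4 — point (4, 0).

{(4, 0)}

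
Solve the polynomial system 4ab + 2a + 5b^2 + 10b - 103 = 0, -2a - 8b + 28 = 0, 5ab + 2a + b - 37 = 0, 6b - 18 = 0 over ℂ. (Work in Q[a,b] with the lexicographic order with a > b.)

{(2, 3)}

Compute a lex Gröbner basis by Buchberger's algorithm.
f_1 = 4ab + 2a + 5b^2 + 10b - 103, LT = ab.
f_2 = -2a - 8b + 28, LT = a.
f_3 = 5ab + 2a + b - 37, LT = ab.
f_4 = 6b - 18, LT = b.

The S-polynomials (S(f_1,f_2), S(f_1,f_3), S(f_1,f_4), S(f_2,f_3), S(f_2,f_4), S(f_3,f_4)) all reduce to 0 modulo the current basis, so we have a Gröbner basis.
Inter-reduce: drop elements whose leading term is divisible by another's, tail-reduce, and make monic.
Reduced Gröbner basis: {a - 2, b - 3}.

From the last basis element, b - 3 = 0, so b takes values in {3}. Each choice, substituted upward through the basis, yields the corresponding point(s) of the solution set.
  b = 3: the earlier basis element becomes a - 2 = 0, giving a = 2 — point (2, 3).
Zero-dimensionality of the ideal guarantees finitely many solutions over ℂ.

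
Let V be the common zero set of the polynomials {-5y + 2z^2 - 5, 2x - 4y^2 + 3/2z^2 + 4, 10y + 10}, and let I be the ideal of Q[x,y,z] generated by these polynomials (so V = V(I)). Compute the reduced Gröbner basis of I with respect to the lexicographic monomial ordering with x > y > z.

G = {x, y + 1, z^2}

f_1 = -5y + 2z^2 - 5, LT = y.
f_2 = 2x - 4y^2 + 3/2z^2 + 4, LT = x.
f_3 = 10y + 10, LT = y.

S(f_1,f_3): lcm = y. S = -2/5z^2.
  leading term z^2: no divisor's leading term divides it; move -2/5z^2 to the remainder.
  remainder -2/5z^2 ≠ 0; add g_4 = -2/5z^2 to the basis.

The other S-polynomials (S(f_1,f_2), S(f_2,f_3), S(f_1,g_4), S(f_2,g_4), S(f_3,g_4)) all reduce to 0 modulo the current basis, so we have a Gröbner basis.
Inter-reduce: drop elements whose leading term is divisible by another's, tail-reduce, and make monic.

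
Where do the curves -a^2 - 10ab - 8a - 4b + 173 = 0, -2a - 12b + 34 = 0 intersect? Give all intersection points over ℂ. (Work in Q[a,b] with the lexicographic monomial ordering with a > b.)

Compute a lex Gröbner basis by Buchberger's algorithm.
f_1 = -a^2 - 10ab - 8a - 4b + 173, LT = a^2.
f_2 = -2a - 12b + 34, LT = a.

S(f_1,f_2): lcm = a^2. S = 4ab + 25a + 4b - 173.
  reduce S modulo (f_1, f_2):
  remainder -24b^2 - 78b + 252 ≠ 0; add h_3 = -24b^2 - 78b + 252 to the basis.

The other S-polynomials (S(f_1,h_3), S(f_2,h_3)) all reduce to 0 modulo the current basis, so we have a Gröbner basis.
Inter-reduce: drop elements whose leading term is divisible by another's, tail-reduce, and make monic.
Reduced Gröbner basis: {a + 6b - 17, b^2 + 13/4b - 21/2}.

A lex Gröbner basis eliminates variables successively. Here b^2 + 13/4b - 21/2 depends only on b, with roots {-21/4, 2}; lifting each root through the earlier basis elements recovers the full solutions.
  b = -21/4: the earlier basis element becomes a - 97/2 = 0, giving a = 97/2 — point (97/2, -21/4).
  b = 2: the earlier basis element becomes a - 5 = 0, giving a = 5 — point (5, 2).

{(97/2, -21/4), (5, 2)}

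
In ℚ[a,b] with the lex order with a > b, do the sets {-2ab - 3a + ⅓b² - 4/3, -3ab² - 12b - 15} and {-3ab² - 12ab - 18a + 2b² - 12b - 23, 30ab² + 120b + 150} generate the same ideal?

Yes, the ideals are equal.

Two ideals are equal iff their reduced Gröbner bases coincide (the reduced basis is unique for a fixed ordering).
Buchberger on the first generating set:
f_1 = -2ab - 3a + ⅓b² - 4/3, LT = ab.
f_2 = -3ab² - 12b - 15, LT = ab².

S(f_1,f_2): lcm = ab². S = 3/2ab - ⅙b³ - 10/3b - 5.
  leading term ab: subtract (-¾)·f_1 from 3/2ab - ⅙b³ - 10/3b - 5 → -9/4a - ⅙b³ + ¼b² - 10/3b - 6
  leading term a: no divisor's leading term divides it; move -9/4a to the remainder.
  leading term b³: no divisor's leading term divides it; move -⅙b³ to the remainder.
  leading term b²: no divisor's leading term divides it; move ¼b² to the remainder.
  leading term b: no divisor's leading term divides it; move -10/3b to the remainder.
  leading term 1: no divisor's leading term divides it; move -6 to the remainder.
  remainder -9/4a - ⅙b³ + ¼b² - 10/3b - 6 ≠ 0; add g_3 = -9/4a - ⅙b³ + ¼b² - 10/3b - 6 to the basis.

S(f_1,g_3): lcm = ab. S = 3/2a - 2/27b⁴ + 1/9b³ - 89/54b² - 8/3b + ⅔.
  leading term a: subtract (-⅔)·g_3 from 3/2a - 2/27b⁴ + 1/9b³ - 89/54b² - 8/3b + ⅔ → -2/27b⁴ - 40/27b² - 44/9b - 10/3
  leading term b⁴: no divisor's leading term divides it; move -2/27b⁴ to the remainder.
  leading term b²: no divisor's leading term divides it; move -40/27b² to the remainder.
  leading term b: no divisor's leading term divides it; move -44/9b to the remainder.
  leading term 1: no divisor's leading term divides it; move -10/3 to the remainder.
  remainder -2/27b⁴ - 40/27b² - 44/9b - 10/3 ≠ 0; add g_4 = -2/27b⁴ - 40/27b² - 44/9b - 10/3 to the basis.

The other S-polynomials (S(f_2,g_3), S(f_1,g_4), S(f_2,g_4), S(g_3,g_4)) all reduce to 0 modulo the current basis, so we have a Gröbner basis.
Inter-reduce: drop elements whose leading term is divisible by another's, tail-reduce, and make monic.
Reduced Gröbner basis: {a + 2/27b³ - 1/9b² + 40/27b + 8/3, b⁴ + 20b² + 66b + 45}.

Buchberger on the second generating set:
h_1 = -3ab² - 12ab - 18a + 2b² - 12b - 23, LT = ab².
h_2 = 30ab² + 120b + 150, LT = ab².

S(h_1,h_2): lcm = ab². S = 4ab + 6a - ⅔b² + 8/3.
  leading term ab: no divisor's leading term divides it; move 4ab to the remainder.
  leading term a: no divisor's leading term divides it; move 6a to the remainder.
  leading term b²: no divisor's leading term divides it; move -⅔b² to the remainder.
  leading term 1: no divisor's leading term divides it; move 8/3 to the remainder.
  remainder 4ab + 6a - ⅔b² + 8/3 ≠ 0; add k_3 = 4ab + 6a - ⅔b² + 8/3 to the basis.

S(h_1,k_3): lcm = ab². S = 5/2ab + 6a + ⅙b³ - ⅔b² + 10/3b + 23/3.
  leading term ab: subtract (⅝)·k_3 from 5/2ab + 6a + ⅙b³ - ⅔b² + 10/3b + 23/3 → 9/4a + ⅙b³ - ¼b² + 10/3b + 6
  leading term a: no divisor's leading term divides it; move 9/4a to the remainder.
  leading term b³: no divisor's leading term divides it; move ⅙b³ to the remainder.
  leading term b²: no divisor's leading term divides it; move -¼b² to the remainder.
  leading term b: no divisor's leading term divides it; move 10/3b to the remainder.
  leading term 1: no divisor's leading term divides it; move 6 to the remainder.
  remainder 9/4a + ⅙b³ - ¼b² + 10/3b + 6 ≠ 0; add k_4 = 9/4a + ⅙b³ - ¼b² + 10/3b + 6 to the basis.

S(h_1,k_4): lcm = ab². S = 4ab + 6a - 2/27b⁵ + 1/9b⁴ - 40/27b³ - 10/3b² + 4b + 23/3.
  leading term ab: subtract (1)·k_3 from 4ab + 6a - 2/27b⁵ + 1/9b⁴ - 40/27b³ - 10/3b² + 4b + 23/3 → -2/27b⁵ + 1/9b⁴ - 40/27b³ - 8/3b² + 4b + 5
  leading term b⁵: no divisor's leading term divides it; move -2/27b⁵ to the remainder.
  leading term b⁴: no divisor's leading term divides it; move 1/9b⁴ to the remainder.
  leading term b³: no divisor's leading term divides it; move -40/27b³ to the remainder.
  leading term b²: no divisor's leading term divides it; move -8/3b² to the remainder.
  leading term b: no divisor's leading term divides it; move 4b to the remainder.
  leading term 1: no divisor's leading term divides it; move 5 to the remainder.
  remainder -2/27b⁵ + 1/9b⁴ - 40/27b³ - 8/3b² + 4b + 5 ≠ 0; add k_5 = -2/27b⁵ + 1/9b⁴ - 40/27b³ - 8/3b² + 4b + 5 to the basis.

S(k_3,k_4): lcm = ab. S = 3/2a - 2/27b⁴ + 1/9b³ - 89/54b² - 8/3b + ⅔.
  leading term a: subtract (⅔)·k_4 from 3/2a - 2/27b⁴ + 1/9b³ - 89/54b² - 8/3b + ⅔ → -2/27b⁴ - 40/27b² - 44/9b - 10/3
  leading term b⁴: no divisor's leading term divides it; move -2/27b⁴ to the remainder.
  leading term b²: no divisor's leading term divides it; move -40/27b² to the remainder.
  leading term b: no divisor's leading term divides it; move -44/9b to the remainder.
  leading term 1: no divisor's leading term divides it; move -10/3 to the remainder.
  remainder -2/27b⁴ - 40/27b² - 44/9b - 10/3 ≠ 0; add k_6 = -2/27b⁴ - 40/27b² - 44/9b - 10/3 to the basis.

The other S-polynomials (S(h_2,k_3), S(h_2,k_4), S(h_1,k_5), S(h_2,k_5), S(k_3,k_5), S(k_4,k_5), S(h_1,k_6), S(h_2,k_6), S(k_3,k_6), S(k_4,k_6), S(k_5,k_6)) all reduce to 0 modulo the current basis, so we have a Gröbner basis.
Inter-reduce: drop elements whose leading term is divisible by another's, tail-reduce, and make monic.
Reduced Gröbner basis: {a + 2/27b³ - 1/9b² + 40/27b + 8/3, b⁴ + 20b² + 66b + 45}.

Same reduced basis, so the two generating sets span the same ideal.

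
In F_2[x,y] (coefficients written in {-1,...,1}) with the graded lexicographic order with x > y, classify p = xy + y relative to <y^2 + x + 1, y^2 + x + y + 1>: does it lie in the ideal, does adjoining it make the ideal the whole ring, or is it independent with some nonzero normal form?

First compute the reduced Gröbner basis of I by Buchberger's algorithm.
f_1 = y^2 + x + 1, LT = y^2.
f_2 = y^2 + x + y + 1, LT = y^2.

S(f_1,f_2): lcm = y^2. S = y.
  reduce S modulo (f_1, f_2):
  remainder y ≠ 0; add h_3 = y to the basis.

S(f_1,h_3): lcm = y^2. S = x + 1.
  reduce S modulo (f_1, f_2, h_3):
  remainder x + 1 ≠ 0; add h_4 = x + 1 to the basis.

The other S-polynomials (S(f_2,h_3), S(f_1,h_4), S(f_2,h_4), S(h_3,h_4)) all reduce to 0 modulo the current basis, so we have a Gröbner basis.
Inter-reduce: drop elements whose leading term is divisible by another's, tail-reduce, and make monic.
Reduced Gröbner basis: {x + 1, y}.
Label its elements g_1 = x + 1, g_2 = y.

Reduce p = xy + y modulo G:
  leading term xy: subtract (y)·g_1 from xy + y → 0
  normal form = 0.
Since the normal form is 0, p ∈ I.

xy + y lies in I (it reduces to 0).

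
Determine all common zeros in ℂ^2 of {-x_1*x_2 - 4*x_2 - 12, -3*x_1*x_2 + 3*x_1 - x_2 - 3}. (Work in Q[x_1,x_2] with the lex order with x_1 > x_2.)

{(0, -3), (-15, 12/11)}

Compute a lex Gröbner basis by Buchberger's algorithm.
f_1 = -x_1*x_2 - 4*x_2 - 12, LT = x_1*x_2.
f_2 = -3*x_1*x_2 + 3*x_1 - x_2 - 3, LT = x_1*x_2.

S(f_1,f_2): lcm = x_1*x_2. S = x_1 + 11/3*x_2 + 11.
  leading term x_1: no divisor's leading term divides it; move x_1 to the remainder.
  leading term x_2: no divisor's leading term divides it; move 11/3*x_2 to the remainder.
  leading term 1: no divisor's leading term divides it; move 11 to the remainder.
  remainder x_1 + 11/3*x_2 + 11 ≠ 0; add h_3 = x_1 + 11/3*x_2 + 11 to the basis.

S(f_1,h_3): lcm = x_1*x_2. S = -11/3*x_2**2 - 7*x_2 + 12.
  leading term x_2**2: no divisor's leading term divides it; move -11/3*x_2**2 to the remainder.
  leading term x_2: no divisor's leading term divides it; move -7*x_2 to the remainder.
  leading term 1: no divisor's leading term divides it; move 12 to the remainder.
  remainder -11/3*x_2**2 - 7*x_2 + 12 ≠ 0; add h_4 = -11/3*x_2**2 - 7*x_2 + 12 to the basis.

The other S-polynomials (S(f_2,h_3), S(f_1,h_4), S(f_2,h_4), S(h_3,h_4)) all reduce to 0 modulo the current basis, so we have a Gröbner basis.
Inter-reduce: drop elements whose leading term is divisible by another's, tail-reduce, and make monic.
Reduced Gröbner basis: {x_1 + 11/3*x_2 + 11, x_2**2 + 21/11*x_2 - 36/11}.

Elimination: the polynomial x_2**2 + 21/11*x_2 - 36/11 lies in the elimination ideal for x_2, so x_2 ∈ {-3, 12/11}. For each such x_2, the remaining basis elements (now univariate) give the rest of the solution.
  x_2 = -3: the earlier basis element becomes x_1 = 0, giving x_1 = 0 — point (0, -3).
  x_2 = 12/11: the earlier basis element becomes x_1 + 15 = 0, giving x_1 = -15 — point (-15, 12/11).
Check: every point annihilates each of the original generators.
This is the nonlinear analogue of row-reducing a linear system.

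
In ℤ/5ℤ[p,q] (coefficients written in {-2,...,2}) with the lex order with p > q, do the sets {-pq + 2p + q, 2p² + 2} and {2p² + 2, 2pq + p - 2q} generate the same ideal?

Yes, the ideals are equal.

Since reduced Gröbner bases are canonical representatives of ideals under a given ordering, it suffices to compute and compare them.
Buchberger on the first generating set:
f_1 = -pq + 2p + q, LT = pq.
f_2 = 2p² + 2, LT = p².

S(f_1,f_2): lcm = p²q. S = -2p² - pq - q.
  leading term p²: subtract (-1)·f_2 from -2p² - pq - q → -pq - q + 2
  leading term pq: subtract (1)·f_1 from -pq - q + 2 → -2p - 2q + 2
  leading term p: no divisor's leading term divides it; move -2p to the remainder.
  leading term q: no divisor's leading term divides it; move -2q to the remainder.
  leading term 1: no divisor's leading term divides it; move 2 to the remainder.
  remainder -2p - 2q + 2 ≠ 0; add g_3 = -2p - 2q + 2 to the basis.

S(f_1,g_3): lcm = pq. S = -2p - q².
  leading term p: subtract (1)·g_3 from -2p - q² → -q² + 2q - 2
  leading term q²: no divisor's leading term divides it; move -q² to the remainder.
  leading term q: no divisor's leading term divides it; move 2q to the remainder.
  leading term 1: no divisor's leading term divides it; move -2 to the remainder.
  remainder -q² + 2q - 2 ≠ 0; add g_4 = -q² + 2q - 2 to the basis.

The other S-polynomials (S(f_2,g_3), S(f_1,g_4), S(f_2,g_4), S(g_3,g_4)) all reduce to 0 modulo the current basis, so we have a Gröbner basis.
Inter-reduce: drop elements whose leading term is divisible by another's, tail-reduce, and make monic.
Reduced Gröbner basis: {p + q - 1, q² - 2q + 2}.

Buchberger on the second generating set:
h_1 = 2p² + 2, LT = p².
h_2 = 2pq + p - 2q, LT = pq.

S(h_1,h_2): lcm = p²q. S = 2p² + pq + q.
  leading term p²: subtract (1)·h_1 from 2p² + pq + q → pq + q - 2
  leading term pq: subtract (-2)·h_2 from pq + q - 2 → 2p + 2q - 2
  leading term p: no divisor's leading term divides it; move 2p to the remainder.
  leading term q: no divisor's leading term divides it; move 2q to the remainder.
  leading term 1: no divisor's leading term divides it; move -2 to the remainder.
  remainder 2p + 2q - 2 ≠ 0; add k_3 = 2p + 2q - 2 to the basis.

S(h_2,k_3): lcm = pq. S = -2p - q².
  leading term p: subtract (-1)·k_3 from -2p - q² → -q² + 2q - 2
  leading term q²: no divisor's leading term divides it; move -q² to the remainder.
  leading term q: no divisor's leading term divides it; move 2q to the remainder.
  leading term 1: no divisor's leading term divides it; move -2 to the remainder.
  remainder -q² + 2q - 2 ≠ 0; add k_4 = -q² + 2q - 2 to the basis.

The other S-polynomials (S(h_1,k_3), S(h_1,k_4), S(h_2,k_4), S(k_3,k_4)) all reduce to 0 modulo the current basis, so we have a Gröbner basis.
Inter-reduce: drop elements whose leading term is divisible by another's, tail-reduce, and make monic.
Reduced Gröbner basis: {p + q - 1, q² - 2q + 2}.

The two bases agree; hence the ideals are identical.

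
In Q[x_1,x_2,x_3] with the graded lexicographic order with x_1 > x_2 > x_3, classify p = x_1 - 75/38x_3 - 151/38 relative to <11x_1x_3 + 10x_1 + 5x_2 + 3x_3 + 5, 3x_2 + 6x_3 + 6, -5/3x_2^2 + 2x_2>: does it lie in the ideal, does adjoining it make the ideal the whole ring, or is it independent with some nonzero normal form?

First compute the reduced Gröbner basis of I by Buchberger's algorithm.
f_1 = 11x_1x_3 + 10x_1 + 5x_2 + 3x_3 + 5, LT = x_1x_3.
f_2 = 3x_2 + 6x_3 + 6, LT = x_2.
f_3 = -5/3x_2^2 + 2x_2, LT = x_2^2.

S(f_2,f_3): lcm = x_2^2. S = 2x_2x_3 + 16/5x_2.
  reduce S modulo (f_1, f_2, f_3):
  remainder -4x_3^2 - 52/5x_3 - 32/5 ≠ 0; add h_4 = -4x_3^2 - 52/5x_3 - 32/5 to the basis.

S(f_1,h_4): lcm = x_1x_3^2. S = -93/55x_1x_3 + 5/11x_2x_3 + 3/11x_3^2 - 8/5x_1 + 5/11x_3.
  reduce S modulo (f_1, f_2, f_3, h_4):
  remainder -38/605x_1 + 15/121x_3 + 151/605 ≠ 0; add h_5 = -38/605x_1 + 15/121x_3 + 151/605 to the basis.

The other S-polynomials (S(f_1,f_2), S(f_1,f_3), S(f_2,h_4), S(f_3,h_4), S(f_1,h_5), S(f_2,h_5), S(f_3,h_5), S(h_4,h_5)) all reduce to 0 modulo the current basis, so we have a Gröbner basis.
Inter-reduce: drop elements whose leading term is divisible by another's, tail-reduce, and make monic.
Reduced Gröbner basis: {x_3^2 + 13/5x_3 + 8/5, x_1 - 75/38x_3 - 151/38, x_2 + 2x_3 + 2}.
Label its elements g_1 = x_3^2 + 13/5x_3 + 8/5, g_2 = x_1 - 75/38x_3 - 151/38, g_3 = x_2 + 2x_3 + 2.

Reduce p = x_1 - 75/38x_3 - 151/38 modulo G:
  leading term x_1: subtract (1)·g_2 from x_1 - 75/38x_3 - 151/38 → 0
  normal form = 0.
Since the normal form is 0, p ∈ I.

x_1 - 75/38x_3 - 151/38 lies in I (it reduces to 0).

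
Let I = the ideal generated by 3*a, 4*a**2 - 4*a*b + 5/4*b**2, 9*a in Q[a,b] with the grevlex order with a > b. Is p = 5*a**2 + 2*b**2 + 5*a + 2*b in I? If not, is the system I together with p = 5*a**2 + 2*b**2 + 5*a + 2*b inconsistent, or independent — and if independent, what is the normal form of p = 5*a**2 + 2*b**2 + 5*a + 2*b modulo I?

First compute the reduced Gröbner basis of I by Buchberger's algorithm.
f_1 = 3*a, LT = a.
f_2 = 4*a**2 - 4*a*b + 5/4*b**2, LT = a**2.
f_3 = 9*a, LT = a.

S(f_1,f_2): lcm = a**2. S = a*b - 5/16*b**2.
  leading term a*b: subtract (1/3*b)·f_1 from a*b - 5/16*b**2 → -5/16*b**2
  leading term b**2: no divisor's leading term divides it; move -5/16*b**2 to the remainder.
  remainder -5/16*b**2 ≠ 0; add h_4 = -5/16*b**2 to the basis.

The other S-polynomials (S(f_1,f_3), S(f_2,f_3), S(f_1,h_4), S(f_2,h_4), S(f_3,h_4)) all reduce to 0 modulo the current basis, so we have a Gröbner basis.
Inter-reduce: drop elements whose leading term is divisible by another's, tail-reduce, and make monic.
Reduced Gröbner basis: {b**2, a}.
Label its elements g_1 = b**2, g_2 = a.

Reduce p = 5*a**2 + 2*b**2 + 5*a + 2*b modulo G:
  leading term a**2: subtract (5*a)·g_2 from 5*a**2 + 2*b**2 + 5*a + 2*b → 2*b**2 + 5*a + 2*b
  leading term b**2: subtract (2)·g_1 from 2*b**2 + 5*a + 2*b → 5*a + 2*b
  leading term a: subtract (5)·g_2 from 5*a + 2*b → 2*b
  leading term b: no divisor's leading term divides it; move 2*b to the remainder.
  normal form = 2*b.
The normal form is nonzero, so p ∉ I. Since p minus its normal form lies in I, I + (p) = I + (r) where r = 2*b; decide whether this ideal is the whole ring.
Run Buchberger on G together with r (pairs among the g_i already reduce to 0 since G is a Gröbner basis):
g_1 = b**2, LT = b**2.
g_2 = a, LT = a.
r = 2*b, LT = b.

The S-polynomials (S(g_1,g_2), S(g_1,r), S(g_2,r)) all reduce to 0 modulo the current basis, so we have a Gröbner basis.
Inter-reduce: drop elements whose leading term is divisible by another's, tail-reduce, and make monic.
Reduced Gröbner basis: {a, b}.
The reduced Gröbner basis of I + (p) is {a, b} ≠ {1}, a proper ideal, so the enlarged system stays consistent: p is independent of I, with normal form 2*b.

5*a**2 + 2*b**2 + 5*a + 2*b is independent of I; its normal form modulo I is 2*b.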